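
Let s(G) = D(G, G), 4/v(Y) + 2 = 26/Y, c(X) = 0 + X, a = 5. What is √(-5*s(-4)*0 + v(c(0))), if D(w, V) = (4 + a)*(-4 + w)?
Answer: 0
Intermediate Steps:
c(X) = X
D(w, V) = -36 + 9*w (D(w, V) = (4 + 5)*(-4 + w) = 9*(-4 + w) = -36 + 9*w)
v(Y) = 4/(-2 + 26/Y)
s(G) = -36 + 9*G
√(-5*s(-4)*0 + v(c(0))) = √(-5*(-36 + 9*(-4))*0 - 2*0/(-13 + 0)) = √(-5*(-36 - 36)*0 - 2*0/(-13)) = √(-5*(-72)*0 - 2*0*(-1/13)) = √(360*0 + 0) = √(0 + 0) = √0 = 0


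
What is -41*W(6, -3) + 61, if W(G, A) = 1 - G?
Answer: 266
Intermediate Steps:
-41*W(6, -3) + 61 = -41*(1 - 1*6) + 61 = -41*(1 - 6) + 61 = -41*(-5) + 61 = 205 + 61 = 266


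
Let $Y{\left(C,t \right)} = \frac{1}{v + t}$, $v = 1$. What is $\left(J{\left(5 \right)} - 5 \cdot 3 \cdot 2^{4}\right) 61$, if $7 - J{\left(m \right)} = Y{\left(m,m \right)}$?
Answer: $- \frac{85339}{6} \approx -14223.0$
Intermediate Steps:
$Y{\left(C,t \right)} = \frac{1}{1 + t}$
$J{\left(m \right)} = 7 - \frac{1}{1 + m}$
$\left(J{\left(5 \right)} - 5 \cdot 3 \cdot 2^{4}\right) 61 = \left(\frac{6 + 7 \cdot 5}{1 + 5} - 5 \cdot 3 \cdot 2^{4}\right) 61 = \left(\frac{6 + 35}{6} - 5 \cdot 3 \cdot 16\right) 61 = \left(\frac{1}{6} \cdot 41 - 240\right) 61 = \left(\frac{41}{6} - 240\right) 61 = \left(- \frac{1399}{6}\right) 61 = - \frac{85339}{6}$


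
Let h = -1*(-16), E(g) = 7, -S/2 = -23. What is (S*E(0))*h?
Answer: 5152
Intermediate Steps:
S = 46 (S = -2*(-23) = 46)
h = 16
(S*E(0))*h = (46*7)*16 = 322*16 = 5152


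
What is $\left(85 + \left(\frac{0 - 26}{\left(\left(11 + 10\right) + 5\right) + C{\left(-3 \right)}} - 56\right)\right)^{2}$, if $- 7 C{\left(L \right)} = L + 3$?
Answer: $784$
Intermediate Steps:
$C{\left(L \right)} = - \frac{3}{7} - \frac{L}{7}$ ($C{\left(L \right)} = - \frac{L + 3}{7} = - \frac{3 + L}{7} = - \frac{3}{7} - \frac{L}{7}$)
$\left(85 + \left(\frac{0 - 26}{\left(\left(11 + 10\right) + 5\right) + C{\left(-3 \right)}} - 56\right)\right)^{2} = \left(85 - \left(56 - \frac{0 - 26}{\left(\left(11 + 10\right) + 5\right) - 0}\right)\right)^{2} = \left(85 - \left(56 + \frac{26}{\left(21 + 5\right) + \left(- \frac{3}{7} + \frac{3}{7}\right)}\right)\right)^{2} = \left(85 - \left(56 + \frac{26}{26 + 0}\right)\right)^{2} = \left(85 - \left(56 + \frac{26}{26}\right)\right)^{2} = \left(85 - 57\right)^{2} = 28^{2} = 784$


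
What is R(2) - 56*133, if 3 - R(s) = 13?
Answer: -7458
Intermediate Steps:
R(s) = -10 (R(s) = 3 - 1*13 = 3 - 13 = -10)
R(2) - 56*133 = -10 - 56*133 = -10 - 7448 = -7458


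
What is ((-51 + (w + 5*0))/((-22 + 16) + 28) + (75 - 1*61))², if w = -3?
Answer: 16129/121 ≈ 133.30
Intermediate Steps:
((-51 + (w + 5*0))/((-22 + 16) + 28) + (75 - 1*61))² = ((-51 + (-3 + 5*0))/((-22 + 16) + 28) + (75 - 1*61))² = ((-51 + (-3 + 0))/(-6 + 28) + (75 - 61))² = ((-51 - 3)/22 + 14)² = (-54*1/22 + 14)² = (-27/11 + 14)² = (127/11)² = 16129/121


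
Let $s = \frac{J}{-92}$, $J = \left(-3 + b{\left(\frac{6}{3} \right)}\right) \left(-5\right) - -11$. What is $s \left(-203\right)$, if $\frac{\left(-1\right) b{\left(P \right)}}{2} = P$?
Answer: $\frac{203}{2} \approx 101.5$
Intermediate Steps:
$b{\left(P \right)} = - 2 P$
$J = 46$ ($J = \left(-3 - 2 \cdot \frac{6}{3}\right) \left(-5\right) - -11 = \left(-3 - 2 \cdot 6 \cdot \frac{1}{3}\right) \left(-5\right) + 11 = \left(-3 - 4\right) \left(-5\right) + 11 = \left(-7\right) \left(-5\right) + 11 = 35 + 11 = 46$)
$s = - \frac{1}{2}$ ($s = \frac{46}{-92} = 46 \left(- \frac{1}{92}\right) = - \frac{1}{2} \approx -0.5$)
$s \left(-203\right) = \left(- \frac{1}{2}\right) \left(-203\right) = \frac{203}{2}$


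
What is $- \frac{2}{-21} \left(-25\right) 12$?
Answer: $- \frac{200}{7} \approx -28.571$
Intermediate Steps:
$- \frac{2}{-21} \left(-25\right) 12 = \left(-2\right) \left(- \frac{1}{21}\right) \left(-25\right) 12 = \frac{2}{21} \left(-25\right) 12 = \left(- \frac{50}{21}\right) 12 = - \frac{200}{7}$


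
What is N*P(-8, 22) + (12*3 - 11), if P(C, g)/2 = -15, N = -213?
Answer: 6415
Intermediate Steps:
P(C, g) = -30 (P(C, g) = 2*(-15) = -30)
N*P(-8, 22) + (12*3 - 11) = -213*(-30) + (12*3 - 11) = 6390 + (36 - 11) = 6390 + 25 = 6415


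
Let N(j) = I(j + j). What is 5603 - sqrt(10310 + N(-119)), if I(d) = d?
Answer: 5603 - 2*sqrt(2518) ≈ 5502.6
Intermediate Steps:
N(j) = 2*j (N(j) = j + j = 2*j)
5603 - sqrt(10310 + N(-119)) = 5603 - sqrt(10310 + 2*(-119)) = 5603 - sqrt(10310 - 238) = 5603 - sqrt(10072) = 5603 - 2*sqrt(2518)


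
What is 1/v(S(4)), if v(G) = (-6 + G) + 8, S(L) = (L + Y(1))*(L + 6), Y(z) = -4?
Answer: ½ ≈ 0.50000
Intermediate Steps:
S(L) = (-4 + L)*(6 + L) (S(L) = (L - 4)*(L + 6) = (-4 + L)*(6 + L))
v(G) = 2 + G
1/v(S(4)) = 1/(2 + (-24 + 4² + 2*4)) = 1/(2 + (-24 + 16 + 8)) = 1/(2 + 0) = 1/2 = ½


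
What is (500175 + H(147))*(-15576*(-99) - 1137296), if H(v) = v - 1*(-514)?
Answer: 202702352608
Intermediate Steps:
H(v) = 514 + v (H(v) = v + 514 = 514 + v)
(500175 + H(147))*(-15576*(-99) - 1137296) = (500175 + (514 + 147))*(-15576*(-99) - 1137296) = (500175 + 661)*(1542024 - 1137296) = 500836*404728 = 202702352608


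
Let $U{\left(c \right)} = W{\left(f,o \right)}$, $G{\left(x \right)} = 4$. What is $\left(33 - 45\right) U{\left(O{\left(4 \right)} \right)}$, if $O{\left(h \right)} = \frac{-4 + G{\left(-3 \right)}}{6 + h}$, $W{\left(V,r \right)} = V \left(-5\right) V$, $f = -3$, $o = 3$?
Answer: $540$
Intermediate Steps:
$W{\left(V,r \right)} = - 5 V^{2}$ ($W{\left(V,r \right)} = - 5 V V = - 5 V^{2}$)
$O{\left(h \right)} = 0$ ($O{\left(h \right)} = \frac{-4 + 4}{6 + h} = \frac{0}{6 + h} = 0$)
$U{\left(c \right)} = -45$ ($U{\left(c \right)} = - 5 \left(-3\right)^{2} = \left(-5\right) 9 = -45$)
$\left(33 - 45\right) U{\left(O{\left(4 \right)} \right)} = \left(33 - 45\right) \left(-45\right) = \left(-12\right) \left(-45\right) = 540$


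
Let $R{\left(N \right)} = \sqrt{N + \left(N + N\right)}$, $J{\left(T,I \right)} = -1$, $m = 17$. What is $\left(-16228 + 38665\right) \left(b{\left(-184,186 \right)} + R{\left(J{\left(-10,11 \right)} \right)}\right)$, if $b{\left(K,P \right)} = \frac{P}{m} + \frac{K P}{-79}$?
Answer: $\frac{13383715374}{1343} + 22437 i \sqrt{3} \approx 9.9655 \cdot 10^{6} + 38862.0 i$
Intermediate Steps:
$R{\left(N \right)} = \sqrt{3} \sqrt{N}$ ($R{\left(N \right)} = \sqrt{N + 2 N} = \sqrt{3 N} = \sqrt{3} \sqrt{N}$)
$b{\left(K,P \right)} = \frac{P}{17} - \frac{K P}{79}$ ($b{\left(K,P \right)} = \frac{P}{17} + \frac{K P}{-79} = P \frac{1}{17} + K P \left(- \frac{1}{79}\right) = \frac{P}{17} - \frac{K P}{79}$)
$\left(-16228 + 38665\right) \left(b{\left(-184,186 \right)} + R{\left(J{\left(-10,11 \right)} \right)}\right) = \left(-16228 + 38665\right) \left(\frac{1}{1343} \cdot 186 \left(79 - -3128\right) + \sqrt{3} \sqrt{-1}\right) = 22437 \left(\frac{1}{1343} \cdot 186 \left(79 + 3128\right) + \sqrt{3} i\right) = 22437 \left(\frac{1}{1343} \cdot 186 \cdot 3207 + i \sqrt{3}\right) = 22437 \left(\frac{596502}{1343} + i \sqrt{3}\right) = \frac{13383715374}{1343} + 22437 i \sqrt{3}$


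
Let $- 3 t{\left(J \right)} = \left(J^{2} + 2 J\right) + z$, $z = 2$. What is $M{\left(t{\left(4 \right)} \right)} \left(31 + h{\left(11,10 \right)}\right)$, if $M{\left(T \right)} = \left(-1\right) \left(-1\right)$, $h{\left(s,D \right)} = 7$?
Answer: $38$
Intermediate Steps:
$t{\left(J \right)} = - \frac{2}{3} - \frac{2 J}{3} - \frac{J^{2}}{3}$ ($t{\left(J \right)} = - \frac{\left(J^{2} + 2 J\right) + 2}{3} = - \frac{2 + J^{2} + 2 J}{3} = - \frac{2}{3} - \frac{2 J}{3} - \frac{J^{2}}{3}$)
$M{\left(T \right)} = 1$
$M{\left(t{\left(4 \right)} \right)} \left(31 + h{\left(11,10 \right)}\right) = 1 \left(31 + 7\right) = 1 \cdot 38 = 38$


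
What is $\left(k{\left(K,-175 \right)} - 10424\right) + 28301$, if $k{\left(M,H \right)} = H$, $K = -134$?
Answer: $17702$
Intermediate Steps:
$\left(k{\left(K,-175 \right)} - 10424\right) + 28301 = \left(-175 - 10424\right) + 28301 = -10599 + 28301 = 17702$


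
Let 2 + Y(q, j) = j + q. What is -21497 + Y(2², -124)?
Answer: -21619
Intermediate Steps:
Y(q, j) = -2 + j + q (Y(q, j) = -2 + (j + q) = -2 + j + q)
-21497 + Y(2², -124) = -21497 + (-2 - 124 + 2²) = -21497 + (-2 - 124 + 4) = -21497 - 122 = -21619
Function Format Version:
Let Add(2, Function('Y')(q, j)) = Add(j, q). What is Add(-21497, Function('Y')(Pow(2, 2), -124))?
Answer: -21619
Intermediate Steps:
Function('Y')(q, j) = Add(-2, j, q) (Function('Y')(q, j) = Add(-2, Add(j, q)) = Add(-2, j, q))
Add(-21497, Function('Y')(Pow(2, 2), -124)) = Add(-21497, Add(-2, -124, Pow(2, 2))) = Add(-21497, Add(-2, -124, 4)) = Add(-21497, -122) = -21619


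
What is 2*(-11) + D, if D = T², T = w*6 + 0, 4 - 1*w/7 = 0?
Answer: 28202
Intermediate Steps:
w = 28 (w = 28 - 7*0 = 28 + 0 = 28)
T = 168 (T = 28*6 + 0 = 168 + 0 = 168)
D = 28224 (D = 168² = 28224)
2*(-11) + D = 2*(-11) + 28224 = -22 + 28224 = 28202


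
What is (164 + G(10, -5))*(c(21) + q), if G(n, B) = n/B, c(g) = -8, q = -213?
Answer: -35802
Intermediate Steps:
(164 + G(10, -5))*(c(21) + q) = (164 + 10/(-5))*(-8 - 213) = (164 + 10*(-1/5))*(-221) = (164 - 2)*(-221) = 162*(-221) = -35802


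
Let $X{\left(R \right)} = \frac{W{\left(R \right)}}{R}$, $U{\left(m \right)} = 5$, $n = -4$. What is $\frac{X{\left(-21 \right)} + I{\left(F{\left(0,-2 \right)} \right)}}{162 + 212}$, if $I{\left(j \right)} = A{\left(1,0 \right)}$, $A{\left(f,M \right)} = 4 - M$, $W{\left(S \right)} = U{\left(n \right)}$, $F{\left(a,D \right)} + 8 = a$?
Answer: $\frac{79}{7854} \approx 0.010059$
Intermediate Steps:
$F{\left(a,D \right)} = -8 + a$
$W{\left(S \right)} = 5$
$X{\left(R \right)} = \frac{5}{R}$
$I{\left(j \right)} = 4$ ($I{\left(j \right)} = 4 - 0 = 4 + 0 = 4$)
$\frac{X{\left(-21 \right)} + I{\left(F{\left(0,-2 \right)} \right)}}{162 + 212} = \frac{\frac{5}{-21} + 4}{162 + 212} = \frac{5 \left(- \frac{1}{21}\right) + 4}{374} = \left(- \frac{5}{21} + 4\right) \frac{1}{374} = \frac{79}{21} \cdot \frac{1}{374} = \frac{79}{7854}$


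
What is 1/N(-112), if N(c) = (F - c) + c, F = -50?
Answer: -1/50 ≈ -0.020000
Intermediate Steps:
N(c) = -50 (N(c) = (-50 - c) + c = -50)
1/N(-112) = 1/(-50) = -1/50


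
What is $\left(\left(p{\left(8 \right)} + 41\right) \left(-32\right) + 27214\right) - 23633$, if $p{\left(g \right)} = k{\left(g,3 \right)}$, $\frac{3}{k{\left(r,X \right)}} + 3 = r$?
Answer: $\frac{11249}{5} \approx 2249.8$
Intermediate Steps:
$k{\left(r,X \right)} = \frac{3}{-3 + r}$
$p{\left(g \right)} = \frac{3}{-3 + g}$
$\left(\left(p{\left(8 \right)} + 41\right) \left(-32\right) + 27214\right) - 23633 = \left(\left(\frac{3}{-3 + 8} + 41\right) \left(-32\right) + 27214\right) - 23633 = \left(\left(\frac{3}{5} + 41\right) \left(-32\right) + 27214\right) - 23633 = \left(\frac{208}{5} \left(-32\right) + 27214\right) - 23633 = \left(- \frac{6656}{5} + 27214\right) - 23633 = \frac{129414}{5} - 23633 = \frac{11249}{5}$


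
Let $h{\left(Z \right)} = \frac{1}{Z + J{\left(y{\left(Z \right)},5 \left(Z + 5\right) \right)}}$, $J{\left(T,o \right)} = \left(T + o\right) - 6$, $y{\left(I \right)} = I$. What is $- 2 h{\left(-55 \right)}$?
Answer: $\frac{1}{183} \approx 0.0054645$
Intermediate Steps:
$J{\left(T,o \right)} = -6 + T + o$
$h{\left(Z \right)} = \frac{1}{19 + 7 Z}$ ($h{\left(Z \right)} = \frac{1}{Z + \left(-6 + Z + 5 \left(Z + 5\right)\right)} = \frac{1}{Z + \left(-6 + Z + 5 \left(5 + Z\right)\right)} = \frac{1}{Z + \left(-6 + Z + \left(25 + 5 Z\right)\right)} = \frac{1}{Z + \left(19 + 6 Z\right)} = \frac{1}{19 + 7 Z}$)
$- 2 h{\left(-55 \right)} = - \frac{2}{19 + 7 \left(-55\right)} = - \frac{2}{19 - 385} = - \frac{2}{-366} = \left(-2\right) \left(- \frac{1}{366}\right) = \frac{1}{183}$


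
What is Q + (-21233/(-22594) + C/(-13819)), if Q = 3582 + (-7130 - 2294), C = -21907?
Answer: -140249134279/24017422 ≈ -5839.5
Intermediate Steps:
Q = -5842 (Q = 3582 - 9424 = -5842)
Q + (-21233/(-22594) + C/(-13819)) = -5842 + (-21233/(-22594) - 21907/(-13819)) = -5842 + (-21233*(-1/22594) - 21907*(-1/13819)) = -5842 + (21233/22594 + 21907/13819) = -5842 + 60645045/24017422 = -140249134279/24017422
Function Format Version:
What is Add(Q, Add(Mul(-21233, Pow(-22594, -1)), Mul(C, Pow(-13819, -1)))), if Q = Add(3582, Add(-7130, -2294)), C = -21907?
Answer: Rational(-140249134279, 24017422) ≈ -5839.5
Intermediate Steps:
Q = -5842 (Q = Add(3582, -9424) = -5842)
Add(Q, Add(Mul(-21233, Pow(-22594, -1)), Mul(C, Pow(-13819, -1)))) = Add(-5842, Add(Mul(-21233, Pow(-22594, -1)), Mul(-21907, Pow(-13819, -1)))) = Add(-5842, Add(Mul(-21233, Rational(-1, 22594)), Mul(-21907, Rational(-1, 13819)))) = Add(-5842, Add(Rational(21233, 22594), Rational(21907, 13819))) = Add(-5842, Rational(60645045, 24017422)) = Rational(-140249134279, 24017422)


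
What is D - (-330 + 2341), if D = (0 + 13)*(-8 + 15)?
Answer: -1920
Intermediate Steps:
D = 91 (D = 13*7 = 91)
D - (-330 + 2341) = 91 - (-330 + 2341) = 91 - 1*2011 = 91 - 2011 = -1920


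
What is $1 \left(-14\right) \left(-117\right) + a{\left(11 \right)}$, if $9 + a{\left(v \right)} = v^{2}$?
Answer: $1750$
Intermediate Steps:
$a{\left(v \right)} = -9 + v^{2}$
$1 \left(-14\right) \left(-117\right) + a{\left(11 \right)} = 1 \left(-14\right) \left(-117\right) - \left(9 - 11^{2}\right) = \left(-14\right) \left(-117\right) + \left(-9 + 121\right) = 1638 + 112 = 1750$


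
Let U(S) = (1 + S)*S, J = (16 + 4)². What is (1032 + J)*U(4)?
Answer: 28640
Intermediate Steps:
J = 400 (J = 20² = 400)
U(S) = S*(1 + S)
(1032 + J)*U(4) = (1032 + 400)*(4*(1 + 4)) = 1432*(4*5) = 1432*20 = 28640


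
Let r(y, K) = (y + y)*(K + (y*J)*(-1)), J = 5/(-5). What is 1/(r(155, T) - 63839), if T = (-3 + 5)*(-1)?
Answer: -1/16409 ≈ -6.0942e-5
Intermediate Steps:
T = -2 (T = 2*(-1) = -2)
J = -1 (J = 5*(-⅕) = -1)
r(y, K) = 2*y*(K + y) (r(y, K) = (y + y)*(K + (y*(-1))*(-1)) = (2*y)*(K - y*(-1)) = (2*y)*(K + y) = 2*y*(K + y))
1/(r(155, T) - 63839) = 1/(2*155*(-2 + 155) - 63839) = 1/(2*155*153 - 63839) = 1/(47430 - 63839) = 1/(-16409) = -1/16409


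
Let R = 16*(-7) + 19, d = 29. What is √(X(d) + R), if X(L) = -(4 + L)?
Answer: 3*I*√14 ≈ 11.225*I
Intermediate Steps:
R = -93 (R = -112 + 19 = -93)
X(L) = -4 - L
√(X(d) + R) = √((-4 - 1*29) - 93) = √((-4 - 29) - 93) = √(-33 - 93) = √(-126) = 3*I*√14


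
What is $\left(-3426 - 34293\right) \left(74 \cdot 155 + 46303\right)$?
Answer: $-2179139787$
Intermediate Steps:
$\left(-3426 - 34293\right) \left(74 \cdot 155 + 46303\right) = - 37719 \left(11470 + 46303\right) = \left(-37719\right) 57773 = -2179139787$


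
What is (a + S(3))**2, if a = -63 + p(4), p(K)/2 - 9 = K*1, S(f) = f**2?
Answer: 784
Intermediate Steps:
p(K) = 18 + 2*K (p(K) = 18 + 2*(K*1) = 18 + 2*K)
a = -37 (a = -63 + (18 + 2*4) = -63 + (18 + 8) = -63 + 26 = -37)
(a + S(3))**2 = (-37 + 3**2)**2 = (-37 + 9)**2 = (-28)**2 = 784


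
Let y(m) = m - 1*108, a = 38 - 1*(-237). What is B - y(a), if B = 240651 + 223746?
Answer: 464230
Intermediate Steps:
B = 464397
a = 275 (a = 38 + 237 = 275)
y(m) = -108 + m (y(m) = m - 108 = -108 + m)
B - y(a) = 464397 - (-108 + 275) = 464397 - 1*167 = 464397 - 167 = 464230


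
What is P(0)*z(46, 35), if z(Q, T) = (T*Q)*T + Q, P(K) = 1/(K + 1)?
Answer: 56396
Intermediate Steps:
P(K) = 1/(1 + K)
z(Q, T) = Q + Q*T² (z(Q, T) = (Q*T)*T + Q = Q*T² + Q = Q + Q*T²)
P(0)*z(46, 35) = (46*(1 + 35²))/(1 + 0) = (46*(1 + 1225))/1 = 1*(46*1226) = 1*56396 = 56396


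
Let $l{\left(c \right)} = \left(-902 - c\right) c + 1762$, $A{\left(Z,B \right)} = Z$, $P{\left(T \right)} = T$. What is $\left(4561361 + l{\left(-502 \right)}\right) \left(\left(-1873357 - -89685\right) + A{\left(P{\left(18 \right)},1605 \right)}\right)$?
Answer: $-8497190314642$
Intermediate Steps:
$l{\left(c \right)} = 1762 + c \left(-902 - c\right)$ ($l{\left(c \right)} = c \left(-902 - c\right) + 1762 = 1762 + c \left(-902 - c\right)$)
$\left(4561361 + l{\left(-502 \right)}\right) \left(\left(-1873357 - -89685\right) + A{\left(P{\left(18 \right)},1605 \right)}\right) = \left(4561361 - -202562\right) \left(\left(-1873357 - -89685\right) + 18\right) = \left(4561361 + \left(1762 - 252004 + 452804\right)\right) \left(\left(-1873357 + 89685\right) + 18\right) = \left(4561361 + \left(1762 - 252004 + 452804\right)\right) \left(-1783672 + 18\right) = \left(4561361 + 202562\right) \left(-1783654\right) = 4763923 \left(-1783654\right) = -8497190314642$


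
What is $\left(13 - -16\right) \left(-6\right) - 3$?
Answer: $-177$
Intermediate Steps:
$\left(13 - -16\right) \left(-6\right) - 3 = \left(13 + 16\right) \left(-6\right) - 3 = 29 \left(-6\right) - 3 = -174 - 3 = -177$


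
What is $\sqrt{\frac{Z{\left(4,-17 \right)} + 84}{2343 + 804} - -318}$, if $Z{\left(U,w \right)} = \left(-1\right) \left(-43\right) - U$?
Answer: $\frac{\sqrt{349970527}}{1049} \approx 17.834$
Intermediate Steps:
$Z{\left(U,w \right)} = 43 - U$
$\sqrt{\frac{Z{\left(4,-17 \right)} + 84}{2343 + 804} - -318} = \sqrt{\frac{\left(43 - 4\right) + 84}{2343 + 804} - -318} = \sqrt{\frac{\left(43 - 4\right) + 84}{3147} + 318} = \sqrt{\left(39 + 84\right) \frac{1}{3147} + 318} = \sqrt{123 \cdot \frac{1}{3147} + 318} = \sqrt{\frac{41}{1049} + 318} = \sqrt{\frac{333623}{1049}} = \frac{\sqrt{349970527}}{1049}$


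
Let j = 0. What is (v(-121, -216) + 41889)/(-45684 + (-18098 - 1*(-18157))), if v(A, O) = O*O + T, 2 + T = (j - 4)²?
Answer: -88559/45625 ≈ -1.9410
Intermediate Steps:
T = 14 (T = -2 + (0 - 4)² = -2 + (-4)² = -2 + 16 = 14)
v(A, O) = 14 + O² (v(A, O) = O*O + 14 = O² + 14 = 14 + O²)
(v(-121, -216) + 41889)/(-45684 + (-18098 - 1*(-18157))) = ((14 + (-216)²) + 41889)/(-45684 + (-18098 - 1*(-18157))) = ((14 + 46656) + 41889)/(-45684 + (-18098 + 18157)) = (46670 + 41889)/(-45684 + 59) = 88559/(-45625) = 88559*(-1/45625) = -88559/45625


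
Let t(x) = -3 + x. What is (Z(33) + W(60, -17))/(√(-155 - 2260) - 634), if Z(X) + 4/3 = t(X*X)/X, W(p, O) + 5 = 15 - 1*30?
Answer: -242188/13344243 - 382*I*√2415/13344243 ≈ -0.018149 - 0.0014068*I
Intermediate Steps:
W(p, O) = -20 (W(p, O) = -5 + (15 - 1*30) = -5 + (15 - 30) = -5 - 15 = -20)
Z(X) = -4/3 + (-3 + X²)/X (Z(X) = -4/3 + (-3 + X*X)/X = -4/3 + (-3 + X²)/X)
(Z(33) + W(60, -17))/(√(-155 - 2260) - 634) = ((-4/3 + 33 - 3/33) - 20)/(√(-155 - 2260) - 634) = ((-4/3 + 33 - 3*1/33) - 20)/(√(-2415) - 634) = ((-4/3 + 33 - 1/11) - 20)/(I*√2415 - 634) = (1042/33 - 20)/(-634 + I*√2415) = 382/(33*(-634 + I*√2415))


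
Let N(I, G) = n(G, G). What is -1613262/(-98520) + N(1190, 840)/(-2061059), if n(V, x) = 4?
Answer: 554171295063/33842588780 ≈ 16.375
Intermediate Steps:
N(I, G) = 4
-1613262/(-98520) + N(1190, 840)/(-2061059) = -1613262/(-98520) + 4/(-2061059) = -1613262*(-1/98520) + 4*(-1/2061059) = 268877/16420 - 4/2061059 = 554171295063/33842588780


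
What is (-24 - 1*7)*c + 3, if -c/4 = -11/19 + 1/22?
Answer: -13199/209 ≈ -63.153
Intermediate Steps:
c = 446/209 (c = -4*(-11/19 + 1/22) = -4*(-223/418) = 446/209 ≈ 2.1340)
(-24 - 1*7)*c + 3 = (-24 - 1*7)*(446/209) + 3 = (-24 - 7)*(446/209) + 3 = -31*446/209 + 3 = -13826/209 + 3 = -13199/209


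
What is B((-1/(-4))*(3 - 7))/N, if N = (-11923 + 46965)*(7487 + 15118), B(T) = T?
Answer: -1/792124410 ≈ -1.2624e-9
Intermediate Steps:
N = 792124410 (N = 35042*22605 = 792124410)
B((-1/(-4))*(3 - 7))/N = ((-1/(-4))*(3 - 7))/792124410 = (-1*(-¼)*(-4))*(1/792124410) = ((¼)*(-4))*(1/792124410) = -1*1/792124410 = -1/792124410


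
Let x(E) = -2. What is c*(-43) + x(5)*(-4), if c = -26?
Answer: 1126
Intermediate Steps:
c*(-43) + x(5)*(-4) = -26*(-43) - 2*(-4) = 1118 + 8 = 1126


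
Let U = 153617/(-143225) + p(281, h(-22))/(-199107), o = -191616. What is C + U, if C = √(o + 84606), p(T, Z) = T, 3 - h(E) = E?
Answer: -30626466244/28517100075 + 3*I*√11890 ≈ -1.074 + 327.12*I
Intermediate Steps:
h(E) = 3 - E
C = 3*I*√11890 (C = √(-191616 + 84606) = √(-107010) = 3*I*√11890 ≈ 327.12*I)
U = -30626466244/28517100075 (U = 153617/(-143225) + 281/(-199107) = 153617*(-1/143225) + 281*(-1/199107) = -153617/143225 - 281/199107 = -30626466244/28517100075 ≈ -1.0740)
C + U = 3*I*√11890 - 30626466244/28517100075 = -30626466244/28517100075 + 3*I*√11890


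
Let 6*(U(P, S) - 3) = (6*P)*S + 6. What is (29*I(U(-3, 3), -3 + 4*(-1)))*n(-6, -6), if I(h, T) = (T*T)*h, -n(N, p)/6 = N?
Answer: -255780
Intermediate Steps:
U(P, S) = 4 + P*S (U(P, S) = 3 + ((6*P)*S + 6)/6 = 3 + (6*P*S + 6)/6 = 3 + (6 + 6*P*S)/6 = 3 + (1 + P*S) = 4 + P*S)
n(N, p) = -6*N
I(h, T) = h*T² (I(h, T) = T²*h = h*T²)
(29*I(U(-3, 3), -3 + 4*(-1)))*n(-6, -6) = (29*((4 - 3*3)*(-3 + 4*(-1))²))*(-6*(-6)) = (29*((4 - 9)*(-3 - 4)²))*36 = (29*(-5*(-7)²))*36 = (29*(-5*49))*36 = (29*(-245))*36 = -7105*36 = -255780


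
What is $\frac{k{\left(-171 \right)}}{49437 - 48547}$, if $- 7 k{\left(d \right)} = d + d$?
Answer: $\frac{171}{3115} \approx 0.054896$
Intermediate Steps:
$k{\left(d \right)} = - \frac{2 d}{7}$ ($k{\left(d \right)} = - \frac{d + d}{7} = - \frac{2 d}{7}$)
$\frac{k{\left(-171 \right)}}{49437 - 48547} = \frac{\left(- \frac{2}{7}\right) \left(-171\right)}{49437 - 48547} = \frac{342}{7 \cdot 890} = \frac{342}{7} \cdot \frac{1}{890} = \frac{171}{3115}$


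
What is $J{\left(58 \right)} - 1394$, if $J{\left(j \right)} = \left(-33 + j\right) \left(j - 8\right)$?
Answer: $-144$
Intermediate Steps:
$J{\left(j \right)} = \left(-33 + j\right) \left(-8 + j\right)$
$J{\left(58 \right)} - 1394 = \left(264 + 58^{2} - 2378\right) - 1394 = \left(264 + 3364 - 2378\right) - 1394 = 1250 - 1394 = -144$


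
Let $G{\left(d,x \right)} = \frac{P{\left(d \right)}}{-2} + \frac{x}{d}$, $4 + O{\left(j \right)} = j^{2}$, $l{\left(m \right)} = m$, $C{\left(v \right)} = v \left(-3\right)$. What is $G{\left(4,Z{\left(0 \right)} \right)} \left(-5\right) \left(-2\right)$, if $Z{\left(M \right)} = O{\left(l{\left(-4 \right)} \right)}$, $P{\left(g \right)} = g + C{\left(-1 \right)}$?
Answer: $-5$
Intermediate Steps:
$C{\left(v \right)} = - 3 v$
$P{\left(g \right)} = 3 + g$ ($P{\left(g \right)} = g - -3 = g + 3 = 3 + g$)
$O{\left(j \right)} = -4 + j^{2}$
$Z{\left(M \right)} = 12$ ($Z{\left(M \right)} = -4 + \left(-4\right)^{2} = -4 + 16 = 12$)
$G{\left(d,x \right)} = - \frac{3}{2} - \frac{d}{2} + \frac{x}{d}$ ($G{\left(d,x \right)} = \frac{3 + d}{-2} + \frac{x}{d} = \left(3 + d\right) \left(- \frac{1}{2}\right) + \frac{x}{d} = \left(- \frac{3}{2} - \frac{d}{2}\right) + \frac{x}{d} = - \frac{3}{2} - \frac{d}{2} + \frac{x}{d}$)
$G{\left(4,Z{\left(0 \right)} \right)} \left(-5\right) \left(-2\right) = \frac{12 - 2 \left(3 + 4\right)}{4} \left(-5\right) \left(-2\right) = \frac{12 - 2 \cdot 7}{4} \left(-5\right) \left(-2\right) = \frac{12 - 14}{4} \left(-5\right) \left(-2\right) = \frac{1}{4} \left(-2\right) \left(-5\right) \left(-2\right) = \left(- \frac{1}{2}\right) \left(-5\right) \left(-2\right) = \frac{5}{2} \left(-2\right) = -5$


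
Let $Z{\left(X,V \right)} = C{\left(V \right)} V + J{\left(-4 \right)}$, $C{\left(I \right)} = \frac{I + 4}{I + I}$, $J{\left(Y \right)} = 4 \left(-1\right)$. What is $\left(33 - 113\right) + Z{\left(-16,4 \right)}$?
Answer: $-80$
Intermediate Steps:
$J{\left(Y \right)} = -4$
$C{\left(I \right)} = \frac{4 + I}{2 I}$
$Z{\left(X,V \right)} = -2 + \frac{V}{2}$ ($Z{\left(X,V \right)} = \frac{4 + V}{2 V} V - 4 = \left(2 + \frac{V}{2}\right) - 4 = -2 + \frac{V}{2}$)
$\left(33 - 113\right) + Z{\left(-16,4 \right)} = \left(33 - 113\right) + \left(-2 + \frac{1}{2} \cdot 4\right) = -80 + \left(-2 + 2\right) = -80 + 0 = -80$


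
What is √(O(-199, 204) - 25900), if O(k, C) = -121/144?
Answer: I*√3729721/12 ≈ 160.94*I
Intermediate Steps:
O(k, C) = -121/144 (O(k, C) = -121*1/144 = -121/144)
√(O(-199, 204) - 25900) = √(-121/144 - 25900) = √(-3729721/144) = I*√3729721/12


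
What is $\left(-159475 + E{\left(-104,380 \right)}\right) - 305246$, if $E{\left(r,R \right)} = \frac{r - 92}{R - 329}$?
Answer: $- \frac{23700967}{51} \approx -4.6473 \cdot 10^{5}$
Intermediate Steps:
$E{\left(r,R \right)} = \frac{-92 + r}{-329 + R}$
$\left(-159475 + E{\left(-104,380 \right)}\right) - 305246 = \left(-159475 + \frac{-92 - 104}{-329 + 380}\right) - 305246 = \left(-159475 + \frac{1}{51} \left(-196\right)\right) - 305246 = \left(-159475 - \frac{196}{51}\right) - 305246 = - \frac{8133421}{51} - 305246 = - \frac{23700967}{51}$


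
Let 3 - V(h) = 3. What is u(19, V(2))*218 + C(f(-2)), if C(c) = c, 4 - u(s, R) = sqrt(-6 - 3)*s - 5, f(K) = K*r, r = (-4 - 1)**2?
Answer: 1912 - 12426*I ≈ 1912.0 - 12426.0*I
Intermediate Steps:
r = 25 (r = (-5)**2 = 25)
V(h) = 0 (V(h) = 3 - 1*3 = 3 - 3 = 0)
f(K) = 25*K (f(K) = K*25 = 25*K)
u(s, R) = 9 - 3*I*s (u(s, R) = 4 - (sqrt(-6 - 3)*s - 5) = 4 - (sqrt(-9)*s - 5) = 4 - ((3*I)*s - 5) = 4 - (3*I*s - 5) = 4 - (-5 + 3*I*s) = 4 + (5 - 3*I*s) = 9 - 3*I*s)
u(19, V(2))*218 + C(f(-2)) = (9 - 3*I*19)*218 + 25*(-2) = (9 - 57*I)*218 - 50 = (1962 - 12426*I) - 50 = 1912 - 12426*I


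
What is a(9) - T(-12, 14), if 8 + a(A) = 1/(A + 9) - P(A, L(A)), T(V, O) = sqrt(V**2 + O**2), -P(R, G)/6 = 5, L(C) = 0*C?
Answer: 397/18 - 2*sqrt(85) ≈ 3.6165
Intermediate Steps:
L(C) = 0
P(R, G) = -30 (P(R, G) = -6*5 = -30)
T(V, O) = sqrt(O**2 + V**2)
a(A) = 22 + 1/(9 + A) (a(A) = -8 + (1/(A + 9) - 1*(-30)) = -8 + (1/(9 + A) + 30) = -8 + (30 + 1/(9 + A)) = 22 + 1/(9 + A))
a(9) - T(-12, 14) = (199 + 22*9)/(9 + 9) - sqrt(14**2 + (-12)**2) = (199 + 198)/18 - sqrt(196 + 144) = (1/18)*397 - sqrt(340) = 397/18 - 2*sqrt(85)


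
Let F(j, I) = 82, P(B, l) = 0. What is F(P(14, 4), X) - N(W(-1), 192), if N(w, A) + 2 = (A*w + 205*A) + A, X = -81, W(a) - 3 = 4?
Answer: -40812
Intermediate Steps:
W(a) = 7 (W(a) = 3 + 4 = 7)
N(w, A) = -2 + 206*A + A*w (N(w, A) = -2 + ((A*w + 205*A) + A) = -2 + ((205*A + A*w) + A) = -2 + (206*A + A*w) = -2 + 206*A + A*w)
F(P(14, 4), X) - N(W(-1), 192) = 82 - (-2 + 206*192 + 192*7) = 82 - (-2 + 39552 + 1344) = 82 - 1*40894 = 82 - 40894 = -40812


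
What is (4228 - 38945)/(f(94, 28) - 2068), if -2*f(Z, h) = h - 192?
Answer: 34717/1986 ≈ 17.481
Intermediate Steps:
f(Z, h) = 96 - h/2 (f(Z, h) = -(h - 192)/2 = -(-192 + h)/2 = 96 - h/2)
(4228 - 38945)/(f(94, 28) - 2068) = (4228 - 38945)/((96 - ½*28) - 2068) = -34717/((96 - 14) - 2068) = -34717/(82 - 2068) = -34717/(-1986) = -34717*(-1/1986) = 34717/1986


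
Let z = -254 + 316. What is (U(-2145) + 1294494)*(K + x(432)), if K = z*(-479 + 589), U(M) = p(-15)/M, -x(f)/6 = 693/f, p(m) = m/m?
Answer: 352639582883/40 ≈ 8.8160e+9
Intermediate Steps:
p(m) = 1
x(f) = -4158/f
z = 62
U(M) = 1/M
K = 6820 (K = 62*(-479 + 589) = 62*110 = 6820)
(U(-2145) + 1294494)*(K + x(432)) = (1/(-2145) + 1294494)*(6820 - 4158/432) = (-1/2145 + 1294494)*(6820 - 4158*1/432) = 2776689629*(6820 - 77/8)/2145 = (2776689629/2145)*(54483/8) = 352639582883/40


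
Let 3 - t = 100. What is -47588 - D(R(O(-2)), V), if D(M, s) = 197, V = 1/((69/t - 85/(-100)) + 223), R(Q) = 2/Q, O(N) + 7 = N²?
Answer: -47785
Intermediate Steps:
O(N) = -7 + N²
t = -97 (t = 3 - 1*100 = 3 - 100 = -97)
V = 1940/432889 (V = 1/((69/(-97) - 85/(-100)) + 223) = 1/((69*(-1/97) - 85*(-1/100)) + 223) = 1/((-69/97 + 17/20) + 223) = 1/(269/1940 + 223) = 1/(432889/1940) = 1940/432889 ≈ 0.0044815)
-47588 - D(R(O(-2)), V) = -47588 - 1*197 = -47588 - 197 = -47785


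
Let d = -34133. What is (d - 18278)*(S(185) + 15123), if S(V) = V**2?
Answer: -2586378028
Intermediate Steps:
(d - 18278)*(S(185) + 15123) = (-34133 - 18278)*(185**2 + 15123) = -52411*(34225 + 15123) = -52411*49348 = -2586378028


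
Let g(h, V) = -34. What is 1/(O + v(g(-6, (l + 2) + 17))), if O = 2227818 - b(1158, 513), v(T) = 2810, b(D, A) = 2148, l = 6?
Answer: 1/2228480 ≈ 4.4874e-7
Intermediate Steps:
O = 2225670 (O = 2227818 - 1*2148 = 2227818 - 2148 = 2225670)
1/(O + v(g(-6, (l + 2) + 17))) = 1/(2225670 + 2810) = 1/2228480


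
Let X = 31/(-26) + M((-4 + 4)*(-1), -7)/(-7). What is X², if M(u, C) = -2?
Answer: 27225/33124 ≈ 0.82191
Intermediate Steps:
X = -165/182 (X = 31/(-26) - 2/(-7) = 31*(-1/26) - 2*(-⅐) = -31/26 + 2/7 = -165/182 ≈ -0.90659)
X² = (-165/182)² = 27225/33124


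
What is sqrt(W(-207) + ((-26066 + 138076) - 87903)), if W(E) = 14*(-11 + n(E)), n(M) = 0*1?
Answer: sqrt(23953) ≈ 154.77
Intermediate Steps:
n(M) = 0
W(E) = -154 (W(E) = 14*(-11 + 0) = 14*(-11) = -154)
sqrt(W(-207) + ((-26066 + 138076) - 87903)) = sqrt(-154 + ((-26066 + 138076) - 87903)) = sqrt(-154 + (112010 - 87903)) = sqrt(-154 + 24107) = sqrt(23953)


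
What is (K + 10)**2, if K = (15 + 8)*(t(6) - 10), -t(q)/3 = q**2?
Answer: 7311616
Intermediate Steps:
t(q) = -3*q**2
K = -2714 (K = (15 + 8)*(-3*6**2 - 10) = 23*(-3*36 - 10) = 23*(-108 - 10) = 23*(-118) = -2714)
(K + 10)**2 = (-2714 + 10)**2 = (-2704)**2 = 7311616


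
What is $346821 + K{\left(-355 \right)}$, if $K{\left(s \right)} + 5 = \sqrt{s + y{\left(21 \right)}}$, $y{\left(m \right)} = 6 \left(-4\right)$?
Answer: $346816 + i \sqrt{379} \approx 3.4682 \cdot 10^{5} + 19.468 i$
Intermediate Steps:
$y{\left(m \right)} = -24$
$K{\left(s \right)} = -5 + \sqrt{-24 + s}$ ($K{\left(s \right)} = -5 + \sqrt{s - 24} = -5 + \sqrt{-24 + s}$)
$346821 + K{\left(-355 \right)} = 346821 - \left(5 - \sqrt{-24 - 355}\right) = 346821 - \left(5 - \sqrt{-379}\right) = 346821 - \left(5 - i \sqrt{379}\right) = 346816 + i \sqrt{379}$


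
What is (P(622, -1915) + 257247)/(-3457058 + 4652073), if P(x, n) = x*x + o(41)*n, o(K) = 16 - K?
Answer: 692006/1195015 ≈ 0.57908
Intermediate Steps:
P(x, n) = x**2 - 25*n (P(x, n) = x*x + (16 - 1*41)*n = x**2 + (16 - 41)*n = x**2 - 25*n)
(P(622, -1915) + 257247)/(-3457058 + 4652073) = ((622**2 - 25*(-1915)) + 257247)/(-3457058 + 4652073) = ((386884 + 47875) + 257247)/1195015 = (434759 + 257247)*(1/1195015) = 692006*(1/1195015) = 692006/1195015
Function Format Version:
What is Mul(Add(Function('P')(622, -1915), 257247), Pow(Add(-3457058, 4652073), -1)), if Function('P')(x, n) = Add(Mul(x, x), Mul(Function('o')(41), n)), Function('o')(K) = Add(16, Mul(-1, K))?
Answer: Rational(692006, 1195015) ≈ 0.57908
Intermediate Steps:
Function('P')(x, n) = Add(Pow(x, 2), Mul(-25, n)) (Function('P')(x, n) = Add(Mul(x, x), Mul(Add(16, Mul(-1, 41)), n)) = Add(Pow(x, 2), Mul(Add(16, -41), n)) = Add(Pow(x, 2), Mul(-25, n)))
Mul(Add(Function('P')(622, -1915), 257247), Pow(Add(-3457058, 4652073), -1)) = Mul(Add(Add(Pow(622, 2), Mul(-25, -1915)), 257247), Pow(Add(-3457058, 4652073), -1)) = Mul(Add(Add(386884, 47875), 257247), Pow(1195015, -1)) = Mul(Add(434759, 257247), Rational(1, 1195015)) = Mul(692006, Rational(1, 1195015)) = Rational(692006, 1195015)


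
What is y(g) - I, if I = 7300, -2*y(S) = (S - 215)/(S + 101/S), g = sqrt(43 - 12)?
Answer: -1927231/264 + 215*sqrt(31)/264 ≈ -7295.6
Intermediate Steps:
g = sqrt(31) ≈ 5.5678
y(S) = -(-215 + S)/(2*(S + 101/S)) (y(S) = -(S - 215)/(2*(S + 101/S)) = -(-215 + S)/(2*(S + 101/S)))
y(g) - I = sqrt(31)*(215 - sqrt(31))/(2*(101 + (sqrt(31))**2)) - 1*7300 = sqrt(31)*(215 - sqrt(31))/(2*(101 + 31)) - 7300 = (1/2)*sqrt(31)*(215 - sqrt(31))/132 - 7300 = (1/2)*sqrt(31)*(1/132)*(215 - sqrt(31)) - 7300 = sqrt(31)*(215 - sqrt(31))/264 - 7300 = -7300 + sqrt(31)*(215 - sqrt(31))/264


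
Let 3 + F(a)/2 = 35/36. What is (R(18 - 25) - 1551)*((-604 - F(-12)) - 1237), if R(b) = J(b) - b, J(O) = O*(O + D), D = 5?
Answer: 2810525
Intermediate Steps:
F(a) = -73/18 (F(a) = -6 + 2*(35/36) = -6 + 35/18 = -73/18)
J(O) = O*(5 + O) (J(O) = O*(O + 5) = O*(5 + O))
R(b) = -b + b*(5 + b) (R(b) = b*(5 + b) - b = -b + b*(5 + b))
(R(18 - 25) - 1551)*((-604 - F(-12)) - 1237) = ((18 - 25)*(4 + (18 - 25)) - 1551)*((-604 - 1*(-73/18)) - 1237) = (-7*(4 - 7) - 1551)*((-604 + 73/18) - 1237) = (-7*(-3) - 1551)*(-10799/18 - 1237) = (21 - 1551)*(-33065/18) = -1530*(-33065/18) = 2810525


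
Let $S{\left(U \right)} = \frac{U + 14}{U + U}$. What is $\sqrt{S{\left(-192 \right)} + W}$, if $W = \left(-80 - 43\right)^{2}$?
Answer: $\frac{\sqrt{8714571}}{24} \approx 123.0$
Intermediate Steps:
$W = 15129$ ($W = \left(-123\right)^{2} = 15129$)
$S{\left(U \right)} = \frac{14 + U}{2 U}$
$\sqrt{S{\left(-192 \right)} + W} = \sqrt{\frac{14 - 192}{2 \left(-192\right)} + 15129} = \sqrt{\frac{1}{2} \left(- \frac{1}{192}\right) \left(-178\right) + 15129} = \sqrt{\frac{89}{192} + 15129} = \sqrt{\frac{2904857}{192}} = \frac{\sqrt{8714571}}{24}$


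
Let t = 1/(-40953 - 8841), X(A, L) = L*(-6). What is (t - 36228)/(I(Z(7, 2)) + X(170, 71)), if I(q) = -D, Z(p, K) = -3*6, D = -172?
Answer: 1803937033/12647676 ≈ 142.63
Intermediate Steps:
X(A, L) = -6*L
t = -1/49794 (t = 1/(-49794) = -1/49794 ≈ -2.0083e-5)
Z(p, K) = -18
I(q) = 172 (I(q) = -1*(-172) = 172)
(t - 36228)/(I(Z(7, 2)) + X(170, 71)) = (-1/49794 - 36228)/(172 - 6*71) = -1803937033/(49794*(172 - 426)) = -1803937033/49794/(-254) = -1803937033/49794*(-1/254) = 1803937033/12647676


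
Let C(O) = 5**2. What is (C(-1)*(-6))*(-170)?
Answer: 25500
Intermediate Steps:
C(O) = 25
(C(-1)*(-6))*(-170) = (25*(-6))*(-170) = -150*(-170) = 25500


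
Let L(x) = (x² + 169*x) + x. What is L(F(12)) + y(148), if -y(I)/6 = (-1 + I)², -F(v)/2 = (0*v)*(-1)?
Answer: -129654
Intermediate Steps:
F(v) = 0 (F(v) = -2*0*v*(-1) = -0*(-1) = -2*0 = 0)
y(I) = -6*(-1 + I)²
L(x) = x² + 170*x
L(F(12)) + y(148) = 0*(170 + 0) - 6*(-1 + 148)² = 0*170 - 6*147² = 0 - 6*21609 = 0 - 129654 = -129654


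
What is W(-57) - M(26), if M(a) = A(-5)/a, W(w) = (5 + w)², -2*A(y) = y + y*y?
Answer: 35157/13 ≈ 2704.4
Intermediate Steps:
A(y) = -y/2 - y²/2 (A(y) = -(y + y*y)/2 = -(y + y²)/2 = -y/2 - y²/2)
M(a) = -10/a (M(a) = (-½*(-5)*(1 - 5))/a = (-½*(-5)*(-4))/a = -10/a)
W(-57) - M(26) = (5 - 57)² - (-10)/26 = (-52)² - (-10)/26 = 2704 - 1*(-5/13) = 2704 + 5/13 = 35157/13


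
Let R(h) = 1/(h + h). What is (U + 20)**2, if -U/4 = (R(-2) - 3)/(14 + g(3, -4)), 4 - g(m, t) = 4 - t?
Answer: 45369/100 ≈ 453.69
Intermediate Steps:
R(h) = 1/(2*h)
g(m, t) = t (g(m, t) = 4 - (4 - t) = 4 + (-4 + t) = t)
U = 13/10 (U = -4*((1/2)/(-2) - 3)/(14 - 4) = -4*((1/2)*(-1/2) - 3)/10 = -4*(-1/4 - 3)/10 = -(-13)/10 = -4*(-13/40) = 13/10 ≈ 1.3000)
(U + 20)**2 = (13/10 + 20)**2 = (213/10)**2 = 45369/100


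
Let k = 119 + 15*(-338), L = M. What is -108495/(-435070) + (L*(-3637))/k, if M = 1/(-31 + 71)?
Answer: 2306869939/8616126280 ≈ 0.26774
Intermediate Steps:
M = 1/40 ≈ 0.025000
L = 1/40 ≈ 0.025000
k = -4951 (k = 119 - 5070 = -4951)
-108495/(-435070) + (L*(-3637))/k = -108495/(-435070) + ((1/40)*(-3637))/(-4951) = -108495*(-1/435070) - 3637/40*(-1/4951) = 21699/87014 + 3637/198040 = 2306869939/8616126280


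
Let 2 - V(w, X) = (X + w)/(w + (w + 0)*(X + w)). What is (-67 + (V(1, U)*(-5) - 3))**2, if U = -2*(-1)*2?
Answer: 207025/36 ≈ 5750.7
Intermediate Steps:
U = 4 (U = 2*2 = 4)
V(w, X) = 2 - (X + w)/(w + w*(X + w)) (V(w, X) = 2 - (X + w)/(w + (w + 0)*(X + w)) = 2 - (X + w)/(w + w*(X + w)))
(-67 + (V(1, U)*(-5) - 3))**2 = (-67 + (((1 - 1*4 + 2*1**2 + 2*4*1)/(1*(1 + 4 + 1)))*(-5) - 3))**2 = (-67 + ((1*(1 - 4 + 2*1 + 8)/6)*(-5) - 3))**2 = (-67 + ((1*(1/6)*(1 - 4 + 2 + 8))*(-5) - 3))**2 = (-67 + ((1*(1/6)*7)*(-5) - 3))**2 = (-67 + ((7/6)*(-5) - 3))**2 = (-67 + (-35/6 - 3))**2 = (-67 - 53/6)**2 = (-455/6)**2 = 207025/36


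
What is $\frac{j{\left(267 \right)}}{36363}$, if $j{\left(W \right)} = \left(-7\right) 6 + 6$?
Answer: $- \frac{12}{12121} \approx -0.00099002$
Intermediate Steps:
$j{\left(W \right)} = -36$ ($j{\left(W \right)} = -42 + 6 = -36$)
$\frac{j{\left(267 \right)}}{36363} = - \frac{36}{36363} = \left(-36\right) \frac{1}{36363} = - \frac{12}{12121}$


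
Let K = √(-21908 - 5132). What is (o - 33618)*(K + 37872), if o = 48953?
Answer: 580767120 + 797420*I*√10 ≈ 5.8077e+8 + 2.5217e+6*I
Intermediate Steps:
K = 52*I*√10 (K = √(-27040) = 52*I*√10 ≈ 164.44*I)
(o - 33618)*(K + 37872) = (48953 - 33618)*(52*I*√10 + 37872) = 15335*(37872 + 52*I*√10) = 580767120 + 797420*I*√10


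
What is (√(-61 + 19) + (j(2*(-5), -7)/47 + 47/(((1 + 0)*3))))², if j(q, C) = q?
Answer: 3913039/19881 + 4358*I*√42/141 ≈ 196.82 + 200.31*I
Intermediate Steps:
(√(-61 + 19) + (j(2*(-5), -7)/47 + 47/(((1 + 0)*3))))² = (√(-61 + 19) + ((2*(-5))/47 + 47/(((1 + 0)*3))))² = (√(-42) + (-10*1/47 + 47/((1*3))))² = (I*√42 + (-10/47 + 47/3))² = (I*√42 + 2179/141)² = (2179/141 + I*√42)²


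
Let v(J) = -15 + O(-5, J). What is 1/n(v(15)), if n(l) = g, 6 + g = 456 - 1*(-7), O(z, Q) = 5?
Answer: 1/457 ≈ 0.0021882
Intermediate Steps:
v(J) = -10 (v(J) = -15 + 5 = -10)
g = 457 (g = -6 + (456 - 1*(-7)) = -6 + (456 + 7) = -6 + 463 = 457)
n(l) = 457
1/n(v(15)) = 1/457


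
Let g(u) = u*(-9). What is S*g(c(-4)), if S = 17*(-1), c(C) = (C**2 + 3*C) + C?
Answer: 0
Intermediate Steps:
c(C) = C**2 + 4*C
g(u) = -9*u
S = -17
S*g(c(-4)) = -(-153)*(-4*(4 - 4)) = -(-153)*(-4*0) = -(-153)*0 = -17*0 = 0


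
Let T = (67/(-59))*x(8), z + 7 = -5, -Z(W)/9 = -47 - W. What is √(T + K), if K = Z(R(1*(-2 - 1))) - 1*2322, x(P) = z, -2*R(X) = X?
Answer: I*√26063958/118 ≈ 43.265*I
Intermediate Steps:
R(X) = -X/2
Z(W) = 423 + 9*W (Z(W) = -9*(-47 - W) = 423 + 9*W)
z = -12 (z = -7 - 5 = -12)
x(P) = -12
T = 804/59 (T = (67/(-59))*(-12) = (67*(-1/59))*(-12) = -67/59*(-12) = 804/59 ≈ 13.627)
K = -3771/2 (K = (423 + 9*(-(-2 - 1)/2)) - 1*2322 = (423 + 9*(-(-3)/2)) - 2322 = (423 + 9*(-½*(-3))) - 2322 = (423 + 9*(3/2)) - 2322 = (423 + 27/2) - 2322 = 873/2 - 2322 = -3771/2 ≈ -1885.5)
√(T + K) = √(804/59 - 3771/2) = √(-220881/118) = I*√26063958/118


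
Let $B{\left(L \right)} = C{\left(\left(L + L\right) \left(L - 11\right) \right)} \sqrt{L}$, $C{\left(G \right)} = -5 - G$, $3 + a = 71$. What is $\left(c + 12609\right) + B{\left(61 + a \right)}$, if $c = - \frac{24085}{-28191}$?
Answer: $\frac{355484404}{28191} - 30449 \sqrt{129} \approx -3.3322 \cdot 10^{5}$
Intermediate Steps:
$a = 68$ ($a = -3 + 71 = 68$)
$B{\left(L \right)} = \sqrt{L} \left(-5 - 2 L \left(-11 + L\right)\right)$ ($B{\left(L \right)} = \left(-5 - \left(L + L\right) \left(L - 11\right)\right) \sqrt{L} = \left(-5 - 2 L \left(-11 + L\right)\right) \sqrt{L} = \sqrt{L} \left(-5 - 2 L \left(-11 + L\right)\right)$)
$c = \frac{24085}{28191}$ ($c = \left(-24085\right) \left(- \frac{1}{28191}\right) = \frac{24085}{28191} \approx 0.85435$)
$\left(c + 12609\right) + B{\left(61 + a \right)} = \left(\frac{24085}{28191} + 12609\right) + \sqrt{61 + 68} \left(-5 - 2 \left(61 + 68\right) \left(-11 + \left(61 + 68\right)\right)\right) = \frac{355484404}{28191} + \sqrt{129} \left(-5 - 258 \left(-11 + 129\right)\right) = \frac{355484404}{28191} + \sqrt{129} \left(-5 - 258 \cdot 118\right) = \frac{355484404}{28191} + \sqrt{129} \left(-5 - 30444\right) = \frac{355484404}{28191} + \sqrt{129} \left(-30449\right) = \frac{355484404}{28191} - 30449 \sqrt{129}$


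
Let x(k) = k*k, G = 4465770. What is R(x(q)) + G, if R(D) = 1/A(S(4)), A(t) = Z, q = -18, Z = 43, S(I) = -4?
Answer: 192028111/43 ≈ 4.4658e+6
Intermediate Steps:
A(t) = 43
x(k) = k²
R(D) = 1/43
R(x(q)) + G = 1/43 + 4465770 = 192028111/43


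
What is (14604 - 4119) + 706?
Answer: 11191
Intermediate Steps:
(14604 - 4119) + 706 = 10485 + 706 = 11191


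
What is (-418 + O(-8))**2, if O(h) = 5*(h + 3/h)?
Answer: 13535041/64 ≈ 2.1149e+5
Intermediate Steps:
O(h) = 5*h + 15/h
(-418 + O(-8))**2 = (-418 + (5*(-8) + 15/(-8)))**2 = (-418 + (-40 + 15*(-1/8)))**2 = (-418 + (-40 - 15/8))**2 = (-418 - 335/8)**2 = (-3679/8)**2 = 13535041/64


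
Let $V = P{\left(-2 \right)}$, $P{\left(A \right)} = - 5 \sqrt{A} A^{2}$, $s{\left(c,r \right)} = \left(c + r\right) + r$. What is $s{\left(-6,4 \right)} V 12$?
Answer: $- 480 i \sqrt{2} \approx - 678.82 i$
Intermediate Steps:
$s{\left(c,r \right)} = c + 2 r$
$P{\left(A \right)} = - 5 A^{\frac{5}{2}}$
$V = - 20 i \sqrt{2}$ ($V = - 5 \left(-2\right)^{\frac{5}{2}} = - 5 \cdot 4 i \sqrt{2} = - 20 i \sqrt{2} \approx - 28.284 i$)
$s{\left(-6,4 \right)} V 12 = \left(-6 + 2 \cdot 4\right) \left(- 20 i \sqrt{2}\right) 12 = \left(-6 + 8\right) \left(- 20 i \sqrt{2}\right) 12 = 2 \left(- 20 i \sqrt{2}\right) 12 = - 40 i \sqrt{2} \cdot 12 = - 480 i \sqrt{2}$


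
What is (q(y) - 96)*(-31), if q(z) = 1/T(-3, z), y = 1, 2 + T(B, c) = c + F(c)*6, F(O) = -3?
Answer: 56575/19 ≈ 2977.6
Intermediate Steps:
T(B, c) = -20 + c (T(B, c) = -2 + (c - 3*6) = -2 + (c - 18) = -2 + (-18 + c) = -20 + c)
q(z) = 1/(-20 + z)
(q(y) - 96)*(-31) = (1/(-20 + 1) - 96)*(-31) = (1/(-19) - 96)*(-31) = (-1/19 - 96)*(-31) = -1825/19*(-31) = 56575/19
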